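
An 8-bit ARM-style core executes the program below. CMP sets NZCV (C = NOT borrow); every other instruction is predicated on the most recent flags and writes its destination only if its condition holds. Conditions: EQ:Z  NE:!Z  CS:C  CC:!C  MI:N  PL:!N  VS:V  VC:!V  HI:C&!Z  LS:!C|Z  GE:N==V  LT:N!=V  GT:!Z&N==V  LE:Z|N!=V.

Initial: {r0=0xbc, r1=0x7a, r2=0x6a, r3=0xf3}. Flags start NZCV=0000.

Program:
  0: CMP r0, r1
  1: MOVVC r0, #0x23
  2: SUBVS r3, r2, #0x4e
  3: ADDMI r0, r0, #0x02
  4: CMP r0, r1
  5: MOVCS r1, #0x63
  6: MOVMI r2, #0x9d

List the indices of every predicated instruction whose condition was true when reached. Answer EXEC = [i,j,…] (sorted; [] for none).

0: ✓ CMP  NZCV=0011
1: · MOVVC
2: ✓ SUBVS  r3←0x1c
3: · ADDMI
4: ✓ CMP  NZCV=0011
5: ✓ MOVCS  r1←0x63
6: · MOVMI

EXEC = [2,5]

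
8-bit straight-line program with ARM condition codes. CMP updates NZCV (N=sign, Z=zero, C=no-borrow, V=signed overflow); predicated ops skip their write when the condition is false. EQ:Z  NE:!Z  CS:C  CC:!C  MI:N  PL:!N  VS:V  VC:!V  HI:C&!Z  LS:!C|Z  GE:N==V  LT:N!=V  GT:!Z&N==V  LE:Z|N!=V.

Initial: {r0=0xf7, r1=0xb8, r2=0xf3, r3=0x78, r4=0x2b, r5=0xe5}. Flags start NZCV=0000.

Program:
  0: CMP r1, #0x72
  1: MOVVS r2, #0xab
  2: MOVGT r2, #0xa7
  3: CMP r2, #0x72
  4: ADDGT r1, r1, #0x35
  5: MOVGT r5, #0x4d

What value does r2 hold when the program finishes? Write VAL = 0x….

VAL = 0xab

0: ✓ CMP  NZCV=0011
1: ✓ MOVVS  r2←0xab
2: · MOVGT
3: ✓ CMP  NZCV=0011
4: · ADDGT
5: · MOVGT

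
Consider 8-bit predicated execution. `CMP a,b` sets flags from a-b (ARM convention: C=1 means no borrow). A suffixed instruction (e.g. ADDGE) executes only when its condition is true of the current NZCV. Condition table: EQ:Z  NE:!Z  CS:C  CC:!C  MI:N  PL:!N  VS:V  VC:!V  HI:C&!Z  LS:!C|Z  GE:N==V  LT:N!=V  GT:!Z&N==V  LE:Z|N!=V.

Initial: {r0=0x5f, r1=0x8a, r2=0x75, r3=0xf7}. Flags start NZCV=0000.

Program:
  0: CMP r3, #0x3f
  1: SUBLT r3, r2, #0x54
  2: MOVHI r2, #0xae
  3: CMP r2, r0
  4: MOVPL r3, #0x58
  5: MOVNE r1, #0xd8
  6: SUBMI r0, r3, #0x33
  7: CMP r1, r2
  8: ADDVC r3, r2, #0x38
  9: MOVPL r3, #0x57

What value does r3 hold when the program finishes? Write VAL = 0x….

VAL = 0x57

[0] flags=1010 → (cmp)
[1] flags=1010 LT?T → r3=0x21
[2] flags=1010 HI?T → r2=0xae
[3] flags=0011 → (cmp)
[4] flags=0011 PL?T → r3=0x58
[5] flags=0011 NE?T → r1=0xd8
[6] flags=0011 MI?F → skip
[7] flags=0010 → (cmp)
[8] flags=0010 VC?T → r3=0xe6
[9] flags=0010 PL?T → r3=0x57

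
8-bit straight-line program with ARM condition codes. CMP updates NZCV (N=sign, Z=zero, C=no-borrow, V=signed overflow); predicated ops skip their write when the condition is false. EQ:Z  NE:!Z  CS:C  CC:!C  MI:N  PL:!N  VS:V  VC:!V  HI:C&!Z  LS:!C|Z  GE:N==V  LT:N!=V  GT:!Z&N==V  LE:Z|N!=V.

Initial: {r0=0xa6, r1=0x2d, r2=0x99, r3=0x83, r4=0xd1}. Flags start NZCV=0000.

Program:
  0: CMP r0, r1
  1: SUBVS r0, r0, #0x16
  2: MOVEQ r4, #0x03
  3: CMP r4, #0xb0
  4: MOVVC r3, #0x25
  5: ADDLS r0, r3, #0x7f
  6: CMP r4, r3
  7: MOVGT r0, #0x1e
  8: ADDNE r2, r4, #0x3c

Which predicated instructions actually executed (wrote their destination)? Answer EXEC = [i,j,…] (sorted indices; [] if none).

EXEC = [1,4,8]

[0] flags=0011 → (cmp)
[1] flags=0011 VS?T → r0=0x90
[2] flags=0011 EQ?F → skip
[3] flags=0010 → (cmp)
[4] flags=0010 VC?T → r3=0x25
[5] flags=0010 LS?F → skip
[6] flags=1010 → (cmp)
[7] flags=1010 GT?F → skip
[8] flags=1010 NE?T → r2=0x0d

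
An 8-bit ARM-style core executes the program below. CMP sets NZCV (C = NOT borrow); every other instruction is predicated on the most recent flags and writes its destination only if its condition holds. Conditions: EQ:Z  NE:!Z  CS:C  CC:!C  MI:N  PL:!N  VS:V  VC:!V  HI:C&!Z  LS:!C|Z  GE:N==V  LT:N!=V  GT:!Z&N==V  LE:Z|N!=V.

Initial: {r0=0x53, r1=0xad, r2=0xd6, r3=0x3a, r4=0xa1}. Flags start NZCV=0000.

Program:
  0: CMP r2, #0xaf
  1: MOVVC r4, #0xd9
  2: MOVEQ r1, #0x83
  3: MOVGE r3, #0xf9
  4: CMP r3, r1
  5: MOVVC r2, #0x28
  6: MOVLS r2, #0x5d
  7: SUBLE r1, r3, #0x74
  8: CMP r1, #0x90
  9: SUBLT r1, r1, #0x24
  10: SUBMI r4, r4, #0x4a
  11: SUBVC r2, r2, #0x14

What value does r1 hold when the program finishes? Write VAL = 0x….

VAL = 0xad

0: ✓ CMP  NZCV=0010
1: ✓ MOVVC  r4←0xd9
2: · MOVEQ
3: ✓ MOVGE  r3←0xf9
4: ✓ CMP  NZCV=0010
5: ✓ MOVVC  r2←0x28
6: · MOVLS
7: · SUBLE
8: ✓ CMP  NZCV=0010
9: · SUBLT
10: · SUBMI
11: ✓ SUBVC  r2←0x14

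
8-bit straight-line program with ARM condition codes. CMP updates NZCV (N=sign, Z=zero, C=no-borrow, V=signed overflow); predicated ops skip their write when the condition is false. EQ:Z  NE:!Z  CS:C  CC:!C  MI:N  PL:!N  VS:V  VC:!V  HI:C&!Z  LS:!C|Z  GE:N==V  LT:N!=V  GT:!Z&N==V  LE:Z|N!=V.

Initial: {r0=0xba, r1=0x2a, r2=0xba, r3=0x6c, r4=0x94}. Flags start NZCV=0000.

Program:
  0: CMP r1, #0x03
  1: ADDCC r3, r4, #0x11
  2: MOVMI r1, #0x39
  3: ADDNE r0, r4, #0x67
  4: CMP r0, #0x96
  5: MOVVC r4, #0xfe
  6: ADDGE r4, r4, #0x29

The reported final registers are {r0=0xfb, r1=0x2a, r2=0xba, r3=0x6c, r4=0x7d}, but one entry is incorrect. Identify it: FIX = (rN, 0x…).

[0] flags=0010 → (cmp)
[1] flags=0010 CC?F → skip
[2] flags=0010 MI?F → skip
[3] flags=0010 NE?T → r0=0xfb
[4] flags=0010 → (cmp)
[5] flags=0010 VC?T → r4=0xfe
[6] flags=0010 GE?T → r4=0x27

FIX = (r4, 0x27)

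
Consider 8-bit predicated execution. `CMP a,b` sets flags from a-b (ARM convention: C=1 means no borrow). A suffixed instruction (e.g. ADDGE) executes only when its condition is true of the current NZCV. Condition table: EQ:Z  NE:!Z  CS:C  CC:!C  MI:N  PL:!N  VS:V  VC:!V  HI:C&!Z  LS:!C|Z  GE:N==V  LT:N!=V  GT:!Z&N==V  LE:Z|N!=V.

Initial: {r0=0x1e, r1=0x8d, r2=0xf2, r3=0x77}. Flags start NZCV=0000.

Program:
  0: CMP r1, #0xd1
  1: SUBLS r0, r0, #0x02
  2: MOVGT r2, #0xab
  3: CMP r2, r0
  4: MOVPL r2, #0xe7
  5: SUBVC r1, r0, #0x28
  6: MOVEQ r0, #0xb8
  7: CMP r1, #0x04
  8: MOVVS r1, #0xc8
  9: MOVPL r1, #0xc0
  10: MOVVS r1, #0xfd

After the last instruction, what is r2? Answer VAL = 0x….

VAL = 0xf2

[0] flags=1000 → (cmp)
[1] flags=1000 LS?T → r0=0x1c
[2] flags=1000 GT?F → skip
[3] flags=1010 → (cmp)
[4] flags=1010 PL?F → skip
[5] flags=1010 VC?T → r1=0xf4
[6] flags=1010 EQ?F → skip
[7] flags=1010 → (cmp)
[8] flags=1010 VS?F → skip
[9] flags=1010 PL?F → skip
[10] flags=1010 VS?F → skip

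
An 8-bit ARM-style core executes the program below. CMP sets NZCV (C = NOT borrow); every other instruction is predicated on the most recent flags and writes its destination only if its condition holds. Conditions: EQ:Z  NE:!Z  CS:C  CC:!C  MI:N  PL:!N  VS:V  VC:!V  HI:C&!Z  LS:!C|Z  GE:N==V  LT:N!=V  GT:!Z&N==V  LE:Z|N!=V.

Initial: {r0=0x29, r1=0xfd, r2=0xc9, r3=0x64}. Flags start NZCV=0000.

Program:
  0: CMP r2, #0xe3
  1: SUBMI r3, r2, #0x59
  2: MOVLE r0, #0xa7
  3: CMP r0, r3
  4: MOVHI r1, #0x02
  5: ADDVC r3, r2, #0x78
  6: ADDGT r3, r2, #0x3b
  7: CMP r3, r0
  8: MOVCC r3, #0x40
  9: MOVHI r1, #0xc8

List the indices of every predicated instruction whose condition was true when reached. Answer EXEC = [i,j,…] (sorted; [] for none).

[0] flags=1000 → (cmp)
[1] flags=1000 MI?T → r3=0x70
[2] flags=1000 LE?T → r0=0xa7
[3] flags=0011 → (cmp)
[4] flags=0011 HI?T → r1=0x02
[5] flags=0011 VC?F → skip
[6] flags=0011 GT?F → skip
[7] flags=1001 → (cmp)
[8] flags=1001 CC?T → r3=0x40
[9] flags=1001 HI?F → skip

EXEC = [1,2,4,8]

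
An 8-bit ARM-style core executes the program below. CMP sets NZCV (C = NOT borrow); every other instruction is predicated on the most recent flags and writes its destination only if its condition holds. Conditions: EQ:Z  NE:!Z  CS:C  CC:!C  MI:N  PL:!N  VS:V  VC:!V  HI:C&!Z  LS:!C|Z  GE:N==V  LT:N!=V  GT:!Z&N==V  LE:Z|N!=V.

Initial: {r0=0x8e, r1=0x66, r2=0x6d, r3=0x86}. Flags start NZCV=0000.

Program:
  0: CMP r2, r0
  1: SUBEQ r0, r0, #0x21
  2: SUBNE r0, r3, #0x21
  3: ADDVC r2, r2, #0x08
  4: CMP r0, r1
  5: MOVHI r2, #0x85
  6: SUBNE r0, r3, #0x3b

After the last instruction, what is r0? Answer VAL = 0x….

VAL = 0x4b

0: ✓ CMP  NZCV=1001
1: · SUBEQ
2: ✓ SUBNE  r0←0x65
3: · ADDVC
4: ✓ CMP  NZCV=1000
5: · MOVHI
6: ✓ SUBNE  r0←0x4b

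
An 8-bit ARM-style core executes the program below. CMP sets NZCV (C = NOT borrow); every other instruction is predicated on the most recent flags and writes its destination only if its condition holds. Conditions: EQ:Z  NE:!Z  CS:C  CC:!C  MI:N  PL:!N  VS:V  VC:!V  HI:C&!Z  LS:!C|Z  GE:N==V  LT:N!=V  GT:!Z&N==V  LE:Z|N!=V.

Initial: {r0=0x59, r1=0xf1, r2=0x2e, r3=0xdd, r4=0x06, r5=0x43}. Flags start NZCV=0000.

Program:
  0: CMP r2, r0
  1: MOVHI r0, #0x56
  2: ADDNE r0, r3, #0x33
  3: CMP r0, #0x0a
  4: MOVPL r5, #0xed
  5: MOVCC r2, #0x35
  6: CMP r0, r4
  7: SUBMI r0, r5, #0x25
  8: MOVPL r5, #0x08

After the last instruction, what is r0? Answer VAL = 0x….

VAL = 0x10

0: ✓ CMP  NZCV=1000
1: · MOVHI
2: ✓ ADDNE  r0←0x10
3: ✓ CMP  NZCV=0010
4: ✓ MOVPL  r5←0xed
5: · MOVCC
6: ✓ CMP  NZCV=0010
7: · SUBMI
8: ✓ MOVPL  r5←0x08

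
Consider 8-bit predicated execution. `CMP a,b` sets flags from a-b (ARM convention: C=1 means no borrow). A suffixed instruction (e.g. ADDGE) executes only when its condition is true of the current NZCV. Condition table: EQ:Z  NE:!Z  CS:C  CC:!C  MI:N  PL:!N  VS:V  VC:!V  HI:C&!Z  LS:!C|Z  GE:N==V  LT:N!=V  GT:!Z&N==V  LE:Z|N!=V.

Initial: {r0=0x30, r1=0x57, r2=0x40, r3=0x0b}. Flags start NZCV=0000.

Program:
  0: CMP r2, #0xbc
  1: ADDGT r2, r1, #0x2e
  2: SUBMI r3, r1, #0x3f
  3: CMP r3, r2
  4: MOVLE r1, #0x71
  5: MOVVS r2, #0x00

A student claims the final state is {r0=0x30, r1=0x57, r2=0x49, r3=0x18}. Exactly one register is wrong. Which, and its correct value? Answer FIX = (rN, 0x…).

0: ✓ CMP  NZCV=1001
1: ✓ ADDGT  r2←0x85
2: ✓ SUBMI  r3←0x18
3: ✓ CMP  NZCV=1001
4: · MOVLE
5: ✓ MOVVS  r2←0x00

FIX = (r2, 0x00)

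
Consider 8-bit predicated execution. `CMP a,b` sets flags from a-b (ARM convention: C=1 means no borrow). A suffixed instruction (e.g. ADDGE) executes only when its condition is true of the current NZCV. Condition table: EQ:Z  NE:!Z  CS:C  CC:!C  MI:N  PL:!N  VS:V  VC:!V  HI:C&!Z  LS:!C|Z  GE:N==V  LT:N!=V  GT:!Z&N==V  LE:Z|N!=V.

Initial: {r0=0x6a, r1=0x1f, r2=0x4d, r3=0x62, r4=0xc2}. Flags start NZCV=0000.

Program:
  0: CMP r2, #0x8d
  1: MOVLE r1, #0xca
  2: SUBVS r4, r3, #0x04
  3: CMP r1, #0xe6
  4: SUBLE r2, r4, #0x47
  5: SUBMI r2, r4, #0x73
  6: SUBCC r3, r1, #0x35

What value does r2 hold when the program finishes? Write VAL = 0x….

[0] flags=1001 → (cmp)
[1] flags=1001 LE?F → skip
[2] flags=1001 VS?T → r4=0x5e
[3] flags=0000 → (cmp)
[4] flags=0000 LE?F → skip
[5] flags=0000 MI?F → skip
[6] flags=0000 CC?T → r3=0xea

VAL = 0x4d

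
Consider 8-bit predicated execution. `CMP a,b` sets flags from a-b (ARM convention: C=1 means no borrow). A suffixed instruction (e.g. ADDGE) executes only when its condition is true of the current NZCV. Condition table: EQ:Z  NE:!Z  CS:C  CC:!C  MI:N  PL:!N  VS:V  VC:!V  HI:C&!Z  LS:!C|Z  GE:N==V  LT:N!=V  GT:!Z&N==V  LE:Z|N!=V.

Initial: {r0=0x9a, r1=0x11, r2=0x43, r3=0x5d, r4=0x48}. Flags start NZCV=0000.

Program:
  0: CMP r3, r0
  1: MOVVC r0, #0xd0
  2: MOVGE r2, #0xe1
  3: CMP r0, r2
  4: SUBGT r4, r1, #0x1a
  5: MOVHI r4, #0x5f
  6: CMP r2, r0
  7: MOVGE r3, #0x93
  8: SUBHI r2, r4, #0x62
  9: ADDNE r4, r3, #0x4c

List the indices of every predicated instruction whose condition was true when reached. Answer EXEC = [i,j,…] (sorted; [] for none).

EXEC = [2,7,8,9]

0: ✓ CMP  NZCV=1001
1: · MOVVC
2: ✓ MOVGE  r2←0xe1
3: ✓ CMP  NZCV=1000
4: · SUBGT
5: · MOVHI
6: ✓ CMP  NZCV=0010
7: ✓ MOVGE  r3←0x93
8: ✓ SUBHI  r2←0xe6
9: ✓ ADDNE  r4←0xdf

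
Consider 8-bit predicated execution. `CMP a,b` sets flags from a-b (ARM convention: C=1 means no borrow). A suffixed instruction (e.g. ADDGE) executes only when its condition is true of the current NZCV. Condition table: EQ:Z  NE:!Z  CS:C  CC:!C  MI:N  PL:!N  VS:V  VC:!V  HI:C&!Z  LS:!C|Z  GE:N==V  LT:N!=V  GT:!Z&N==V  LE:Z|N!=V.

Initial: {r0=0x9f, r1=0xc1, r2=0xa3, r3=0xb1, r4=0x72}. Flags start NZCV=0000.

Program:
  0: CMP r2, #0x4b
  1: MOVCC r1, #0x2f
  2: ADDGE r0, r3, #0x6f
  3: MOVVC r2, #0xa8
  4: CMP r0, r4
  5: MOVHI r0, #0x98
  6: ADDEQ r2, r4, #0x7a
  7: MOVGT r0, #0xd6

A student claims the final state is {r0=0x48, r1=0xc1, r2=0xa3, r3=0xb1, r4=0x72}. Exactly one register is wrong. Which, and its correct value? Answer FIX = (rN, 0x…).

FIX = (r0, 0x98)

0: ✓ CMP  NZCV=0011
1: · MOVCC
2: · ADDGE
3: · MOVVC
4: ✓ CMP  NZCV=0011
5: ✓ MOVHI  r0←0x98
6: · ADDEQ
7: · MOVGT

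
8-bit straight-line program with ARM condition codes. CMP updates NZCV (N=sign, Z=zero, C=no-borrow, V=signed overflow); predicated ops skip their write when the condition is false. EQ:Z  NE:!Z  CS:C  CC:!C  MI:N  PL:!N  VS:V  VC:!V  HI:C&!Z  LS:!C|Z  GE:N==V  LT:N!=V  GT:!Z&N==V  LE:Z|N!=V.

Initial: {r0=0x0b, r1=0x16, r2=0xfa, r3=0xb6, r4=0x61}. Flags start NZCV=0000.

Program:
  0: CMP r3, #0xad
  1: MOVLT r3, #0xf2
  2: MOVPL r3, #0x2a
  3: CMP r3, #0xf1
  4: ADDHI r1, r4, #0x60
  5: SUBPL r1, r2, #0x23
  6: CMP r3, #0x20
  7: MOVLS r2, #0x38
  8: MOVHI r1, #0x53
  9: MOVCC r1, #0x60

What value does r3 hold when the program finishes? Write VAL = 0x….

[0] flags=0010 → (cmp)
[1] flags=0010 LT?F → skip
[2] flags=0010 PL?T → r3=0x2a
[3] flags=0000 → (cmp)
[4] flags=0000 HI?F → skip
[5] flags=0000 PL?T → r1=0xd7
[6] flags=0010 → (cmp)
[7] flags=0010 LS?F → skip
[8] flags=0010 HI?T → r1=0x53
[9] flags=0010 CC?F → skip

VAL = 0x2a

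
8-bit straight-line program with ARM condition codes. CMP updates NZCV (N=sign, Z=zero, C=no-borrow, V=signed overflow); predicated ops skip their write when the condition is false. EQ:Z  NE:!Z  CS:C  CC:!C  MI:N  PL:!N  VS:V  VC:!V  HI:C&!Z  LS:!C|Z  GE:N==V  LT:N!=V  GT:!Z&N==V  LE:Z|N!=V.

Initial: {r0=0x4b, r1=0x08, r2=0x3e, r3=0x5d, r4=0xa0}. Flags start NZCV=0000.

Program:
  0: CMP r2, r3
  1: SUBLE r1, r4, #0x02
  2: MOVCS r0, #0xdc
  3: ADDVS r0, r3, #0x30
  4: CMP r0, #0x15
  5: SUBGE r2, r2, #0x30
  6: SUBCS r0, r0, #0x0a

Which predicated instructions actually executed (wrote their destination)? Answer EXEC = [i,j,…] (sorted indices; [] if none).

EXEC = [1,5,6]

0: ✓ CMP  NZCV=1000
1: ✓ SUBLE  r1←0x9e
2: · MOVCS
3: · ADDVS
4: ✓ CMP  NZCV=0010
5: ✓ SUBGE  r2←0x0e
6: ✓ SUBCS  r0←0x41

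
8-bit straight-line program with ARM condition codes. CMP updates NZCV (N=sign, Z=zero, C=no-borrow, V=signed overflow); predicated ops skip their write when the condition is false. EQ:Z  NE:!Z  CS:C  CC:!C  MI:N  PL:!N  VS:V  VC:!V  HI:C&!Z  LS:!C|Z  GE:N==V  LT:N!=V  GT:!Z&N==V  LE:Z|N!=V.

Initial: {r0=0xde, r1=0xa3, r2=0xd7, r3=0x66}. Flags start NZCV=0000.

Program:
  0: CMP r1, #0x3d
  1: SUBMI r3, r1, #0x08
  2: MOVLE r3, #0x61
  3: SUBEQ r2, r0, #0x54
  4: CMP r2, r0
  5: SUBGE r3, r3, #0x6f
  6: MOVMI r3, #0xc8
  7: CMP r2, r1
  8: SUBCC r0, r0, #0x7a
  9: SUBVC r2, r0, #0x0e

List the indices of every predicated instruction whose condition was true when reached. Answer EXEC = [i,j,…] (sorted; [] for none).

[0] flags=0011 → (cmp)
[1] flags=0011 MI?F → skip
[2] flags=0011 LE?T → r3=0x61
[3] flags=0011 EQ?F → skip
[4] flags=1000 → (cmp)
[5] flags=1000 GE?F → skip
[6] flags=1000 MI?T → r3=0xc8
[7] flags=0010 → (cmp)
[8] flags=0010 CC?F → skip
[9] flags=0010 VC?T → r2=0xd0

EXEC = [2,6,9]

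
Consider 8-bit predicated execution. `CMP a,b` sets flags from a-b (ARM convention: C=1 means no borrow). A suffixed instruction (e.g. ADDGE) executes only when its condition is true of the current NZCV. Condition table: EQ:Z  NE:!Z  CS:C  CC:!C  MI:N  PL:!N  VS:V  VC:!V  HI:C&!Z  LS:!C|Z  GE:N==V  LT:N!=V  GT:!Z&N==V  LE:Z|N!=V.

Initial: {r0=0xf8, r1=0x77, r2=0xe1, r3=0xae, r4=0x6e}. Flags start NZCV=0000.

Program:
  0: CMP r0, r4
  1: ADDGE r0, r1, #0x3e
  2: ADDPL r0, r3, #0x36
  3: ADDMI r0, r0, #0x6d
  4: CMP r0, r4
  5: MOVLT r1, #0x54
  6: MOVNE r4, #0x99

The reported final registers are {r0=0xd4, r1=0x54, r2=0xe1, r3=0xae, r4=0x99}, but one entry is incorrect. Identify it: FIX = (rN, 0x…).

[0] flags=1010 → (cmp)
[1] flags=1010 GE?F → skip
[2] flags=1010 PL?F → skip
[3] flags=1010 MI?T → r0=0x65
[4] flags=1000 → (cmp)
[5] flags=1000 LT?T → r1=0x54
[6] flags=1000 NE?T → r4=0x99

FIX = (r0, 0x65)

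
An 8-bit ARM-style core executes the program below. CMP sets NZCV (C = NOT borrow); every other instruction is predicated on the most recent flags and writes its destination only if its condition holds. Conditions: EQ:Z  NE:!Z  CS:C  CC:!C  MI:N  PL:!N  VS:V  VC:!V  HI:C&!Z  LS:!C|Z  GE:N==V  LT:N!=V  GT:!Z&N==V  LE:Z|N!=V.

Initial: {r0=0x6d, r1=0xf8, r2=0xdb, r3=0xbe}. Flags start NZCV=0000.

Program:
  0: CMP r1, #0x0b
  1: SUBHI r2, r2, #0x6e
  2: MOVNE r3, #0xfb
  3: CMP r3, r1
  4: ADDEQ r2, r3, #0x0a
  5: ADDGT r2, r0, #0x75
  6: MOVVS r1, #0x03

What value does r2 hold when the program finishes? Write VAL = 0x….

VAL = 0xe2

0: ✓ CMP  NZCV=1010
1: ✓ SUBHI  r2←0x6d
2: ✓ MOVNE  r3←0xfb
3: ✓ CMP  NZCV=0010
4: · ADDEQ
5: ✓ ADDGT  r2←0xe2
6: · MOVVS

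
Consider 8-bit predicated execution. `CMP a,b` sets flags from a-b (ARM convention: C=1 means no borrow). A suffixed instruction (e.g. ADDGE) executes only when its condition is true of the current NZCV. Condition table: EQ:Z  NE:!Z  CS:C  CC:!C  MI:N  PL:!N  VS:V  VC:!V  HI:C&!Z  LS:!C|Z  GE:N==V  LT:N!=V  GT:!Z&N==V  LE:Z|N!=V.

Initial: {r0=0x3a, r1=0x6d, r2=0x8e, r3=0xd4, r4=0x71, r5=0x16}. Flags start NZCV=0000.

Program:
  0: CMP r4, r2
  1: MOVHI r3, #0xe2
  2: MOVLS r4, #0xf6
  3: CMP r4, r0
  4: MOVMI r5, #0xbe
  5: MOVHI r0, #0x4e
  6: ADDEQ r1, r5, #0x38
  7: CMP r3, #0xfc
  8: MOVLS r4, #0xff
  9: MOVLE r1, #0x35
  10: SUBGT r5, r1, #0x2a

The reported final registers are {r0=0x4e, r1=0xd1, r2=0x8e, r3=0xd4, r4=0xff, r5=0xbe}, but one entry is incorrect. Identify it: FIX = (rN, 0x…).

0: ✓ CMP  NZCV=1001
1: · MOVHI
2: ✓ MOVLS  r4←0xf6
3: ✓ CMP  NZCV=1010
4: ✓ MOVMI  r5←0xbe
5: ✓ MOVHI  r0←0x4e
6: · ADDEQ
7: ✓ CMP  NZCV=1000
8: ✓ MOVLS  r4←0xff
9: ✓ MOVLE  r1←0x35
10: · SUBGT

FIX = (r1, 0x35)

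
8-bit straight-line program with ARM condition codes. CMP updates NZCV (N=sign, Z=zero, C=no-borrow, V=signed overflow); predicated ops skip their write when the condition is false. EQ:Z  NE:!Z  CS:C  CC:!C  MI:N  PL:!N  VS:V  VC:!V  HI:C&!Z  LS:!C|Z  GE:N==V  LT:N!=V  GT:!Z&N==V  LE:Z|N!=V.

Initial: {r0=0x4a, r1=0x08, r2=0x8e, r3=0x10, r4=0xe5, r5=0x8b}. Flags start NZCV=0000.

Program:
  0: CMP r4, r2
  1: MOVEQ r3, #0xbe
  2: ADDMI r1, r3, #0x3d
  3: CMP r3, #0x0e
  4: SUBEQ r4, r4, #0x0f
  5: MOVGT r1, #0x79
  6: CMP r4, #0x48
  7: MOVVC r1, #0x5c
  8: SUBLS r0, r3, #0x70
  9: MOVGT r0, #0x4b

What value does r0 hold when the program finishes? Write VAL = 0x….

VAL = 0x4a

0: ✓ CMP  NZCV=0010
1: · MOVEQ
2: · ADDMI
3: ✓ CMP  NZCV=0010
4: · SUBEQ
5: ✓ MOVGT  r1←0x79
6: ✓ CMP  NZCV=1010
7: ✓ MOVVC  r1←0x5c
8: · SUBLS
9: · MOVGT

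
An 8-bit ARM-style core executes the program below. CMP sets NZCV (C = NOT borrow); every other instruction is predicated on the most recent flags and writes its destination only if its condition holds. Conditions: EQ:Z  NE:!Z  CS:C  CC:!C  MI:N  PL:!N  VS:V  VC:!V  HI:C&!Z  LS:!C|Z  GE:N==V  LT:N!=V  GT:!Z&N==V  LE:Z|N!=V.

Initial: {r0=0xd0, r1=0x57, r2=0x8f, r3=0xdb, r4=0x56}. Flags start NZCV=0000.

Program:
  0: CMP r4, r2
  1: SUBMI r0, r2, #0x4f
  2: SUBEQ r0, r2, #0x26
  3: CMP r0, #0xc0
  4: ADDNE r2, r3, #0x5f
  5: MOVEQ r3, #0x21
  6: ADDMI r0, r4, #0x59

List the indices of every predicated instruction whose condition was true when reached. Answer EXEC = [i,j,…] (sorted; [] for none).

EXEC = [1,4,6]

[0] flags=1001 → (cmp)
[1] flags=1001 MI?T → r0=0x40
[2] flags=1001 EQ?F → skip
[3] flags=1001 → (cmp)
[4] flags=1001 NE?T → r2=0x3a
[5] flags=1001 EQ?F → skip
[6] flags=1001 MI?T → r0=0xaf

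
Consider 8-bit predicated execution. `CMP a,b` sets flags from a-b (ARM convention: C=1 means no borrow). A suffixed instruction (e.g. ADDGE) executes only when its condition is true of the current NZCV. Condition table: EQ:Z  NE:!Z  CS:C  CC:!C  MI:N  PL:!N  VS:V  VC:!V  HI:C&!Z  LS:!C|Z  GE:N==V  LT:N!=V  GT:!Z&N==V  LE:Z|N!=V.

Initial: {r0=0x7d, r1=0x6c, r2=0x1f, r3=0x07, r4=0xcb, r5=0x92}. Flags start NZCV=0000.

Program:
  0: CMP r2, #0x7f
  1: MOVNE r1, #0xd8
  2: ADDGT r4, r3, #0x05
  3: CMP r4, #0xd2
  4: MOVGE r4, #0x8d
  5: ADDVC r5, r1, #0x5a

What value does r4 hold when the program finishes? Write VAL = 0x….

VAL = 0xcb

0: ✓ CMP  NZCV=1000
1: ✓ MOVNE  r1←0xd8
2: · ADDGT
3: ✓ CMP  NZCV=1000
4: · MOVGE
5: ✓ ADDVC  r5←0x32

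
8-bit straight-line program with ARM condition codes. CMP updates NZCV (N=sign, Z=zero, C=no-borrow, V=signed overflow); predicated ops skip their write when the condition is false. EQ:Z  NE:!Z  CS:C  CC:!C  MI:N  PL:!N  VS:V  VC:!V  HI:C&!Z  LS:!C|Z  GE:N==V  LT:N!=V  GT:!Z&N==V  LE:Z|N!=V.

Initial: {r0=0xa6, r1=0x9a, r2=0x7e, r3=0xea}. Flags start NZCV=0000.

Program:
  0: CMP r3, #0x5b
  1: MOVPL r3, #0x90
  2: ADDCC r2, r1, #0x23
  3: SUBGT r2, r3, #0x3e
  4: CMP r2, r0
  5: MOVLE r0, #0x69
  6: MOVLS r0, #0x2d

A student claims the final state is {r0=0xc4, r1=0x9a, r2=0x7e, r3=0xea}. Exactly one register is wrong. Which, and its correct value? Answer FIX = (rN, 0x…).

FIX = (r0, 0x2d)

[0] flags=1010 → (cmp)
[1] flags=1010 PL?F → skip
[2] flags=1010 CC?F → skip
[3] flags=1010 GT?F → skip
[4] flags=1001 → (cmp)
[5] flags=1001 LE?F → skip
[6] flags=1001 LS?T → r0=0x2d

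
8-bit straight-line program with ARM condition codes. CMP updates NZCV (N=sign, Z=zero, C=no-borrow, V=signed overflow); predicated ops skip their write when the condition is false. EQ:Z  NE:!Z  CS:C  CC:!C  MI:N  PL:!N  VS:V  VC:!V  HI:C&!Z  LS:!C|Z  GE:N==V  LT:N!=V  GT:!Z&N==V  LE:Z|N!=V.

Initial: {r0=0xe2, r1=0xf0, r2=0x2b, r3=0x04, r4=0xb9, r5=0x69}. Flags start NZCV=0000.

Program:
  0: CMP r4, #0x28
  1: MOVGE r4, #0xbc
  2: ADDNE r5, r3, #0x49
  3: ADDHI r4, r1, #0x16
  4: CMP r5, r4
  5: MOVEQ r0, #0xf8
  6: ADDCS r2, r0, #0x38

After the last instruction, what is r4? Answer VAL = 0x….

VAL = 0x06

0: ✓ CMP  NZCV=1010
1: · MOVGE
2: ✓ ADDNE  r5←0x4d
3: ✓ ADDHI  r4←0x06
4: ✓ CMP  NZCV=0010
5: · MOVEQ
6: ✓ ADDCS  r2←0x1a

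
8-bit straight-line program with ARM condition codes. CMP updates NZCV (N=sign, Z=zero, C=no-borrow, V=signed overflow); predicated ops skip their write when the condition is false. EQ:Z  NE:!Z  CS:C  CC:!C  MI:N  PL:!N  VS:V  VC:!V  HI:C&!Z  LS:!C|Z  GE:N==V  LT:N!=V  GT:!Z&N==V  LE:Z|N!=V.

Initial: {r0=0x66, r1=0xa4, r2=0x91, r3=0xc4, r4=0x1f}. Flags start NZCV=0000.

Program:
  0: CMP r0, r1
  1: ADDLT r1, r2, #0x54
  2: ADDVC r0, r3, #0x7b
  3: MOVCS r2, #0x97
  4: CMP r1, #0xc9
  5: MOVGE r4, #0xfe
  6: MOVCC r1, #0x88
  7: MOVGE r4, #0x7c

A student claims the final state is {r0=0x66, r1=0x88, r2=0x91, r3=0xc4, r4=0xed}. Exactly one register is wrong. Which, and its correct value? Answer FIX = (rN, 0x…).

FIX = (r4, 0x1f)

0: ✓ CMP  NZCV=1001
1: · ADDLT
2: · ADDVC
3: · MOVCS
4: ✓ CMP  NZCV=1000
5: · MOVGE
6: ✓ MOVCC  r1←0x88
7: · MOVGE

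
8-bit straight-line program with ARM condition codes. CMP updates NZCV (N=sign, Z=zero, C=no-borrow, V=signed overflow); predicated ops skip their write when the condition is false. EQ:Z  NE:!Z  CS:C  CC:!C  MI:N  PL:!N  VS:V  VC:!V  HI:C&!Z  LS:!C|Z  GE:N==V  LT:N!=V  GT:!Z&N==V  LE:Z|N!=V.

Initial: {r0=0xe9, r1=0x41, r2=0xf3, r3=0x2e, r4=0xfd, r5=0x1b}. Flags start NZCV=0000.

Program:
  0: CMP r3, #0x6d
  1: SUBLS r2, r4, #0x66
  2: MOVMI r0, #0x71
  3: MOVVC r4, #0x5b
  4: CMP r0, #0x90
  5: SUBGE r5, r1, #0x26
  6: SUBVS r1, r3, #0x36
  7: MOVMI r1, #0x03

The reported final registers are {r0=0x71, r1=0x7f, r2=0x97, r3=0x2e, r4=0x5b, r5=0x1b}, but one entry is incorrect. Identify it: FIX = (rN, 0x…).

FIX = (r1, 0x03)

0: ✓ CMP  NZCV=1000
1: ✓ SUBLS  r2←0x97
2: ✓ MOVMI  r0←0x71
3: ✓ MOVVC  r4←0x5b
4: ✓ CMP  NZCV=1001
5: ✓ SUBGE  r5←0x1b
6: ✓ SUBVS  r1←0xf8
7: ✓ MOVMI  r1←0x03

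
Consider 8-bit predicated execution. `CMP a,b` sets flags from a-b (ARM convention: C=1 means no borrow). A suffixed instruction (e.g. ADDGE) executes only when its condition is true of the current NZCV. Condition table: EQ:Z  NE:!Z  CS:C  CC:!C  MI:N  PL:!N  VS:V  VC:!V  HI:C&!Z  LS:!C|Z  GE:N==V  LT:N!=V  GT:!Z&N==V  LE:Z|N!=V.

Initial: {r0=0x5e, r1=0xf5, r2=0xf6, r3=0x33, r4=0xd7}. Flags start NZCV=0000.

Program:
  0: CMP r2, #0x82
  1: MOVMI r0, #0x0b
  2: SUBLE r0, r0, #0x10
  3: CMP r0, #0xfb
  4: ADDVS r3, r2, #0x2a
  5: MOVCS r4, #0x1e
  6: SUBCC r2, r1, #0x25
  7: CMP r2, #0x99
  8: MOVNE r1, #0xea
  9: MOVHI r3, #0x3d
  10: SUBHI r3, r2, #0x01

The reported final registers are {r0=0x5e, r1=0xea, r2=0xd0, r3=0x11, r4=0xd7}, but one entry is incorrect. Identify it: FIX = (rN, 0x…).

[0] flags=0010 → (cmp)
[1] flags=0010 MI?F → skip
[2] flags=0010 LE?F → skip
[3] flags=0000 → (cmp)
[4] flags=0000 VS?F → skip
[5] flags=0000 CS?F → skip
[6] flags=0000 CC?T → r2=0xd0
[7] flags=0010 → (cmp)
[8] flags=0010 NE?T → r1=0xea
[9] flags=0010 HI?T → r3=0x3d
[10] flags=0010 HI?T → r3=0xcf

FIX = (r3, 0xcf)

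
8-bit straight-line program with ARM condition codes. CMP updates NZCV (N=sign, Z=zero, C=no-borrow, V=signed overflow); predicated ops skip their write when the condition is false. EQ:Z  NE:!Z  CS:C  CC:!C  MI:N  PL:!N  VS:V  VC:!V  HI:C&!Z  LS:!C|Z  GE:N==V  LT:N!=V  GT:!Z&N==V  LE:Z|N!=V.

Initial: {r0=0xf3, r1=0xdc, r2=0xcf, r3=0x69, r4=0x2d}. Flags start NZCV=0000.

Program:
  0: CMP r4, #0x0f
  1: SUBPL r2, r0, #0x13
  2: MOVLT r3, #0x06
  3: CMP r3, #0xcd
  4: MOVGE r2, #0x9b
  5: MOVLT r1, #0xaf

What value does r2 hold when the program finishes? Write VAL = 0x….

0: ✓ CMP  NZCV=0010
1: ✓ SUBPL  r2←0xe0
2: · MOVLT
3: ✓ CMP  NZCV=1001
4: ✓ MOVGE  r2←0x9b
5: · MOVLT

VAL = 0x9b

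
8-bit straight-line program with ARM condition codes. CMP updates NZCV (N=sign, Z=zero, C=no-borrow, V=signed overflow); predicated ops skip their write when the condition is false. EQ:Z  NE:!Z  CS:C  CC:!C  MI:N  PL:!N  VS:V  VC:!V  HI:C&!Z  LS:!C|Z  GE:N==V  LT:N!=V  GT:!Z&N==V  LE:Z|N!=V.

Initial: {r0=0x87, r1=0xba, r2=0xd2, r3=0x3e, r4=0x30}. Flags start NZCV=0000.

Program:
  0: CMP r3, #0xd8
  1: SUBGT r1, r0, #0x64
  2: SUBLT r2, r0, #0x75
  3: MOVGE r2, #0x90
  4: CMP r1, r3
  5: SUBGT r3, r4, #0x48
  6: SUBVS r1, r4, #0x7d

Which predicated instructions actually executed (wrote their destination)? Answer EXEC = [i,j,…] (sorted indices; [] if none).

0: ✓ CMP  NZCV=0000
1: ✓ SUBGT  r1←0x23
2: · SUBLT
3: ✓ MOVGE  r2←0x90
4: ✓ CMP  NZCV=1000
5: · SUBGT
6: · SUBVS

EXEC = [1,3]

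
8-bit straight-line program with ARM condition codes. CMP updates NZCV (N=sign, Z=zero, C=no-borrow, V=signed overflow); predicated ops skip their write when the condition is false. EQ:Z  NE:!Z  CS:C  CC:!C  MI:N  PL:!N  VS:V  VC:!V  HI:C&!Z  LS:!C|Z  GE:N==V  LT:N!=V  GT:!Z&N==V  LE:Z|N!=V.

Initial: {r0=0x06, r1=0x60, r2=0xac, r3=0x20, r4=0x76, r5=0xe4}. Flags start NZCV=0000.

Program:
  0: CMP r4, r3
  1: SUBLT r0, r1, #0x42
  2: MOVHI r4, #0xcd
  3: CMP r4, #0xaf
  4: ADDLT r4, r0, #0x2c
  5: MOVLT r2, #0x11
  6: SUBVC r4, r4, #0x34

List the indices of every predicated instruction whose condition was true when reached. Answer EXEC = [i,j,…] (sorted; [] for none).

EXEC = [2,6]

[0] flags=0010 → (cmp)
[1] flags=0010 LT?F → skip
[2] flags=0010 HI?T → r4=0xcd
[3] flags=0010 → (cmp)
[4] flags=0010 LT?F → skip
[5] flags=0010 LT?F → skip
[6] flags=0010 VC?T → r4=0x99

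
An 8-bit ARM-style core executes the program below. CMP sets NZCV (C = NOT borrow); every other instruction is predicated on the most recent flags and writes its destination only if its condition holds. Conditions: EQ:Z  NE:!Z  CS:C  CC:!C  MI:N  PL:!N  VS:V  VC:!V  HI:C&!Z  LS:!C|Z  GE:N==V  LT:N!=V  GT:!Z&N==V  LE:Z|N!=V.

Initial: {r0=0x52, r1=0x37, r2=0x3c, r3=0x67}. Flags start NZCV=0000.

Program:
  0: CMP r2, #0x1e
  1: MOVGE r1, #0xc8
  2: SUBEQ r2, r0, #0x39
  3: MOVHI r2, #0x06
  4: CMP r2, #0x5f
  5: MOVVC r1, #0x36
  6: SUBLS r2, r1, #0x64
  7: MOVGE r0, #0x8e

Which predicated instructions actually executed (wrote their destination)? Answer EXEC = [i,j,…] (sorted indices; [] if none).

0: ✓ CMP  NZCV=0010
1: ✓ MOVGE  r1←0xc8
2: · SUBEQ
3: ✓ MOVHI  r2←0x06
4: ✓ CMP  NZCV=1000
5: ✓ MOVVC  r1←0x36
6: ✓ SUBLS  r2←0xd2
7: · MOVGE

EXEC = [1,3,5,6]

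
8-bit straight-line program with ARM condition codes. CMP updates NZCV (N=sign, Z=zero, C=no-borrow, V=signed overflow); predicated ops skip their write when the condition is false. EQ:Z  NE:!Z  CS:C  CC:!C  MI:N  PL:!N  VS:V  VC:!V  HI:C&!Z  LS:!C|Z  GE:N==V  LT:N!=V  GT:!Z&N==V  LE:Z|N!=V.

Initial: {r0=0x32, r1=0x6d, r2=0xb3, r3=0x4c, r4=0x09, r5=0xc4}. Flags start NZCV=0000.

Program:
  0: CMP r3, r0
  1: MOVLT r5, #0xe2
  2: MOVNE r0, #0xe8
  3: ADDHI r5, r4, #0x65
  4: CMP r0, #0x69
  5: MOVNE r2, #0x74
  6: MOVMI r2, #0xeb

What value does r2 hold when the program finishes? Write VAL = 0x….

VAL = 0x74

0: ✓ CMP  NZCV=0010
1: · MOVLT
2: ✓ MOVNE  r0←0xe8
3: ✓ ADDHI  r5←0x6e
4: ✓ CMP  NZCV=0011
5: ✓ MOVNE  r2←0x74
6: · MOVMI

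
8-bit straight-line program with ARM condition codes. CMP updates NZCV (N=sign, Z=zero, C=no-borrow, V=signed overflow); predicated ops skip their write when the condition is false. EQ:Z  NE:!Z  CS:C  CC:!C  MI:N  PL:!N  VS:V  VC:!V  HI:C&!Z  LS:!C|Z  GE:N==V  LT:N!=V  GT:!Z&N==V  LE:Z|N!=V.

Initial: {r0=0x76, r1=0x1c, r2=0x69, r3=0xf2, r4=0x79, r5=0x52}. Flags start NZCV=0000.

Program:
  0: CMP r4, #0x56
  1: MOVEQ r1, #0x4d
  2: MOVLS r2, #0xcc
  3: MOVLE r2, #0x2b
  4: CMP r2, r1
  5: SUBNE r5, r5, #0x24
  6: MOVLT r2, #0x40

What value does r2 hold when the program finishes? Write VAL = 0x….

[0] flags=0010 → (cmp)
[1] flags=0010 EQ?F → skip
[2] flags=0010 LS?F → skip
[3] flags=0010 LE?F → skip
[4] flags=0010 → (cmp)
[5] flags=0010 NE?T → r5=0x2e
[6] flags=0010 LT?F → skip

VAL = 0x69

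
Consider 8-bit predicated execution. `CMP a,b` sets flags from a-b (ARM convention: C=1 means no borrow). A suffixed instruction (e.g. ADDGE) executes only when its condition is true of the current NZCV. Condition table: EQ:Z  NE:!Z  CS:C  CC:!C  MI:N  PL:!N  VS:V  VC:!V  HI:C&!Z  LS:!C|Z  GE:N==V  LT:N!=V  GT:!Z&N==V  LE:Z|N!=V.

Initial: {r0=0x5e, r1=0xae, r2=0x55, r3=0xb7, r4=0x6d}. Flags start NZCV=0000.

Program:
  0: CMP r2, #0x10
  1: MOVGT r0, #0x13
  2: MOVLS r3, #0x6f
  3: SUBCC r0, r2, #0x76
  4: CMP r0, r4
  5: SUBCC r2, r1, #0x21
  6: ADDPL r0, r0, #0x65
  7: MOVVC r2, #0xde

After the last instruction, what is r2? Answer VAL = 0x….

0: ✓ CMP  NZCV=0010
1: ✓ MOVGT  r0←0x13
2: · MOVLS
3: · SUBCC
4: ✓ CMP  NZCV=1000
5: ✓ SUBCC  r2←0x8d
6: · ADDPL
7: ✓ MOVVC  r2←0xde

VAL = 0xde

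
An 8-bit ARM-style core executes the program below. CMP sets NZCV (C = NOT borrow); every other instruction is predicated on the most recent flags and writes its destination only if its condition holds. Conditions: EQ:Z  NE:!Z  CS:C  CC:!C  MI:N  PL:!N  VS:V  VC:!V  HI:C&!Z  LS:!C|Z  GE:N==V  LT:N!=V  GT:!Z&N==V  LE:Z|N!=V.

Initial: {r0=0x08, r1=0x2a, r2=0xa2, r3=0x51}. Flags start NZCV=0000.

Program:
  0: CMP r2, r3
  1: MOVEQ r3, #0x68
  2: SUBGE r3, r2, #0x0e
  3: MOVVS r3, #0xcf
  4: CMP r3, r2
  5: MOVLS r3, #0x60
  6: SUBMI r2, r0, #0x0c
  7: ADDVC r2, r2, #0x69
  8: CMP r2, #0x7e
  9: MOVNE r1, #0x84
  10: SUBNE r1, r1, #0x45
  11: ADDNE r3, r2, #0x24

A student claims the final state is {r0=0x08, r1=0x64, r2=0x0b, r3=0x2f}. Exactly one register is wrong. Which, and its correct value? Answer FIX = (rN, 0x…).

FIX = (r1, 0x3f)

[0] flags=0011 → (cmp)
[1] flags=0011 EQ?F → skip
[2] flags=0011 GE?F → skip
[3] flags=0011 VS?T → r3=0xcf
[4] flags=0010 → (cmp)
[5] flags=0010 LS?F → skip
[6] flags=0010 MI?F → skip
[7] flags=0010 VC?T → r2=0x0b
[8] flags=1000 → (cmp)
[9] flags=1000 NE?T → r1=0x84
[10] flags=1000 NE?T → r1=0x3f
[11] flags=1000 NE?T → r3=0x2f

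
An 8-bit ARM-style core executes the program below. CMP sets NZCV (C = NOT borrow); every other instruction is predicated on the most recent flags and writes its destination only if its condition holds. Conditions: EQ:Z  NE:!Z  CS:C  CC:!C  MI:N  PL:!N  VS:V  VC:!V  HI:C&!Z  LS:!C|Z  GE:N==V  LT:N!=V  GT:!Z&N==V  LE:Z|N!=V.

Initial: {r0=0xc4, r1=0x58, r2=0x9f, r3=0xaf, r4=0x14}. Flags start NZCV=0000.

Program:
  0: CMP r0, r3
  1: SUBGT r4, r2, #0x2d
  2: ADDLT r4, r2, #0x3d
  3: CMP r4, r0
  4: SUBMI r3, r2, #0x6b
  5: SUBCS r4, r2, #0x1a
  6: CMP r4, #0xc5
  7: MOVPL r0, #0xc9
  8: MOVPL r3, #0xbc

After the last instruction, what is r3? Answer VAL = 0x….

VAL = 0x34

[0] flags=0010 → (cmp)
[1] flags=0010 GT?T → r4=0x72
[2] flags=0010 LT?F → skip
[3] flags=1001 → (cmp)
[4] flags=1001 MI?T → r3=0x34
[5] flags=1001 CS?F → skip
[6] flags=1001 → (cmp)
[7] flags=1001 PL?F → skip
[8] flags=1001 PL?F → skip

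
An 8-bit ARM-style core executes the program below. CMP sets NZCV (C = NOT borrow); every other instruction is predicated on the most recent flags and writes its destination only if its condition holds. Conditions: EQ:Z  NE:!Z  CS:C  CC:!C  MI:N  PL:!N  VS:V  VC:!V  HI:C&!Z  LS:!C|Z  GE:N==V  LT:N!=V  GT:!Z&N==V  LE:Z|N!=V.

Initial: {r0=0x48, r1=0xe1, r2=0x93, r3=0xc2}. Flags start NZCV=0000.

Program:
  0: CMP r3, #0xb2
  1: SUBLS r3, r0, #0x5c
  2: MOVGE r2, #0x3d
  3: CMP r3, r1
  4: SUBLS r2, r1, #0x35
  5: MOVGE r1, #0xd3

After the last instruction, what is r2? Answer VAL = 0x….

VAL = 0xac

[0] flags=0010 → (cmp)
[1] flags=0010 LS?F → skip
[2] flags=0010 GE?T → r2=0x3d
[3] flags=1000 → (cmp)
[4] flags=1000 LS?T → r2=0xac
[5] flags=1000 GE?F → skip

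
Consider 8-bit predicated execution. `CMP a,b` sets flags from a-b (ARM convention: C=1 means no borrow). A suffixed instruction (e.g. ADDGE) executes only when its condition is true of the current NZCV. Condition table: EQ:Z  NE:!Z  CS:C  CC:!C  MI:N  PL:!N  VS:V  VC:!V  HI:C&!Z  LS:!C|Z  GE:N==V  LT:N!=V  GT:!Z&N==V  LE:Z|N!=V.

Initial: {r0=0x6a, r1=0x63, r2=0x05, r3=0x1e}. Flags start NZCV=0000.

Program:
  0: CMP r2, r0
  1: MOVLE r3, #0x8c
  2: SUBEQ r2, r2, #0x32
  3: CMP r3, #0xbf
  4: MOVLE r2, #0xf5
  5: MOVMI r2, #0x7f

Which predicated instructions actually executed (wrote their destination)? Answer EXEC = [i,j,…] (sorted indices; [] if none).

0: ✓ CMP  NZCV=1000
1: ✓ MOVLE  r3←0x8c
2: · SUBEQ
3: ✓ CMP  NZCV=1000
4: ✓ MOVLE  r2←0xf5
5: ✓ MOVMI  r2←0x7f

EXEC = [1,4,5]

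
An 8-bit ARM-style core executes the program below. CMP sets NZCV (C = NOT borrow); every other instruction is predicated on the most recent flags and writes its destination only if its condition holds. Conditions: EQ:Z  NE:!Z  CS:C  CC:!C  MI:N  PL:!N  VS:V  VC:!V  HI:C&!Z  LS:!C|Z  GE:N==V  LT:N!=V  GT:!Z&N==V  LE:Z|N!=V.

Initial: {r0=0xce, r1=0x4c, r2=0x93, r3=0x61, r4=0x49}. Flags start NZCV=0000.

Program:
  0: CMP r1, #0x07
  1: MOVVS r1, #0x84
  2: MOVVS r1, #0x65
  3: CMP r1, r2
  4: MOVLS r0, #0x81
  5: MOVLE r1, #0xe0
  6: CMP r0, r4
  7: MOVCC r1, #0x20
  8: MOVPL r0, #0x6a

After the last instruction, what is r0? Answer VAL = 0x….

VAL = 0x6a

[0] flags=0010 → (cmp)
[1] flags=0010 VS?F → skip
[2] flags=0010 VS?F → skip
[3] flags=1001 → (cmp)
[4] flags=1001 LS?T → r0=0x81
[5] flags=1001 LE?F → skip
[6] flags=0011 → (cmp)
[7] flags=0011 CC?F → skip
[8] flags=0011 PL?T → r0=0x6a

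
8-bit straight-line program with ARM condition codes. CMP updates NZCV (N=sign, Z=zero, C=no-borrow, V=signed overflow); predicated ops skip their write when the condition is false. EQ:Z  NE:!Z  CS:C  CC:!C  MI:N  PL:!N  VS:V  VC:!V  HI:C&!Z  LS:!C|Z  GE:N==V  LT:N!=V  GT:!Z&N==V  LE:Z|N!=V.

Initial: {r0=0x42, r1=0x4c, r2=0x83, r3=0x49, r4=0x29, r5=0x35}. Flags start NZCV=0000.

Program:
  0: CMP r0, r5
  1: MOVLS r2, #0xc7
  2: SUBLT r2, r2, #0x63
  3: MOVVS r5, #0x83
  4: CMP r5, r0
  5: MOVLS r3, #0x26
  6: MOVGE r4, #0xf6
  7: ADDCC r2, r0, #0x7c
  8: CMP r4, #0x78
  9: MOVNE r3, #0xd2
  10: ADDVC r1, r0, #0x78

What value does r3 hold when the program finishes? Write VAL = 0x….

VAL = 0xd2

[0] flags=0010 → (cmp)
[1] flags=0010 LS?F → skip
[2] flags=0010 LT?F → skip
[3] flags=0010 VS?F → skip
[4] flags=1000 → (cmp)
[5] flags=1000 LS?T → r3=0x26
[6] flags=1000 GE?F → skip
[7] flags=1000 CC?T → r2=0xbe
[8] flags=1000 → (cmp)
[9] flags=1000 NE?T → r3=0xd2
[10] flags=1000 VC?T → r1=0xba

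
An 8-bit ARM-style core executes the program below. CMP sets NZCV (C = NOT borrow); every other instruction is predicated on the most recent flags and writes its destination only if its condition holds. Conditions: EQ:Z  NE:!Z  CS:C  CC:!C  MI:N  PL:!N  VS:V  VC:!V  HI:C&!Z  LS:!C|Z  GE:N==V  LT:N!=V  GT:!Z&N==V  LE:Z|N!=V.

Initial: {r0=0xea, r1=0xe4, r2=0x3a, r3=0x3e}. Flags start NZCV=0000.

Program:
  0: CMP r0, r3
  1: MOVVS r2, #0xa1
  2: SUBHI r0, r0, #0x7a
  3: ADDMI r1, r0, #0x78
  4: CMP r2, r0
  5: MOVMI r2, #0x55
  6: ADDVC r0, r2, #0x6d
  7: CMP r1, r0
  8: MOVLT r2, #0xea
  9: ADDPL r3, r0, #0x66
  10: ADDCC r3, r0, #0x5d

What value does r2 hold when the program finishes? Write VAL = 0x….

VAL = 0x55

[0] flags=1010 → (cmp)
[1] flags=1010 VS?F → skip
[2] flags=1010 HI?T → r0=0x70
[3] flags=1010 MI?T → r1=0xe8
[4] flags=1000 → (cmp)
[5] flags=1000 MI?T → r2=0x55
[6] flags=1000 VC?T → r0=0xc2
[7] flags=0010 → (cmp)
[8] flags=0010 LT?F → skip
[9] flags=0010 PL?T → r3=0x28
[10] flags=0010 CC?F → skip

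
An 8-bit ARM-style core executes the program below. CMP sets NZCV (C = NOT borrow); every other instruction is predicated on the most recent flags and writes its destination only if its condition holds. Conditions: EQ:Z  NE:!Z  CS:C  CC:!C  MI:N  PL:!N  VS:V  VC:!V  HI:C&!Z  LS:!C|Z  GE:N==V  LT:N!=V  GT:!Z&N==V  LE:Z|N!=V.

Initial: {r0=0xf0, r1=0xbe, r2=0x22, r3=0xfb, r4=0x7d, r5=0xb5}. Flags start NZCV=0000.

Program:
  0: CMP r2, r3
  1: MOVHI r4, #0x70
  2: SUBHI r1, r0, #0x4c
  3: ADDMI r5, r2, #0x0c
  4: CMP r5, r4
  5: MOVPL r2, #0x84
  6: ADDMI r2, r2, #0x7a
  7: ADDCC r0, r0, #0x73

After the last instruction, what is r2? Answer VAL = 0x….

[0] flags=0000 → (cmp)
[1] flags=0000 HI?F → skip
[2] flags=0000 HI?F → skip
[3] flags=0000 MI?F → skip
[4] flags=0011 → (cmp)
[5] flags=0011 PL?T → r2=0x84
[6] flags=0011 MI?F → skip
[7] flags=0011 CC?F → skip

VAL = 0x84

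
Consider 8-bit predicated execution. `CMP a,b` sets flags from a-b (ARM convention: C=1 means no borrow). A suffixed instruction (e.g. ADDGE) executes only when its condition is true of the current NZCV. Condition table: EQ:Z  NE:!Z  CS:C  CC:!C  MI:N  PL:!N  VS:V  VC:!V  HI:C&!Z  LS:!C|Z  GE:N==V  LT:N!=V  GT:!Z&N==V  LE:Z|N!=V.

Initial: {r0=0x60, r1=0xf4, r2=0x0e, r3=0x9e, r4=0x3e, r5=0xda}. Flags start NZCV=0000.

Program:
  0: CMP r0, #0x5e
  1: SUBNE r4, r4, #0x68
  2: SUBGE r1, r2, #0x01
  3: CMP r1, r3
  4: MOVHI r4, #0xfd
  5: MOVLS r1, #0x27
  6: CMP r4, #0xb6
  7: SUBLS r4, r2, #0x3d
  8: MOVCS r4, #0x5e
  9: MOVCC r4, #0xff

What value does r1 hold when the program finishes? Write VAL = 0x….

0: ✓ CMP  NZCV=0010
1: ✓ SUBNE  r4←0xd6
2: ✓ SUBGE  r1←0x0d
3: ✓ CMP  NZCV=0000
4: · MOVHI
5: ✓ MOVLS  r1←0x27
6: ✓ CMP  NZCV=0010
7: · SUBLS
8: ✓ MOVCS  r4←0x5e
9: · MOVCC

VAL = 0x27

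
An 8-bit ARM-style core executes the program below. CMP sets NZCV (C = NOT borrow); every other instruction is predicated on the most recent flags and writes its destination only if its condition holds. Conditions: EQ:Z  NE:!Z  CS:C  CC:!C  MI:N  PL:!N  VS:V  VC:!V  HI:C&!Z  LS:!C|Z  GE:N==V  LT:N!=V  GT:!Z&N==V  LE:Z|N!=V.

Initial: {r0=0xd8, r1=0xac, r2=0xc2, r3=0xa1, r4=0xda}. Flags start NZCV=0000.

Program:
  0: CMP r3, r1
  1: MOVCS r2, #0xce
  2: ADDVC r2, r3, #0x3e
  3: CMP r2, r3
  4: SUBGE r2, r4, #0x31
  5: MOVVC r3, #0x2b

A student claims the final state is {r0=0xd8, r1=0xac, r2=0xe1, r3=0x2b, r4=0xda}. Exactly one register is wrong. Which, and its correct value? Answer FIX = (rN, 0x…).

[0] flags=1000 → (cmp)
[1] flags=1000 CS?F → skip
[2] flags=1000 VC?T → r2=0xdf
[3] flags=0010 → (cmp)
[4] flags=0010 GE?T → r2=0xa9
[5] flags=0010 VC?T → r3=0x2b

FIX = (r2, 0xa9)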